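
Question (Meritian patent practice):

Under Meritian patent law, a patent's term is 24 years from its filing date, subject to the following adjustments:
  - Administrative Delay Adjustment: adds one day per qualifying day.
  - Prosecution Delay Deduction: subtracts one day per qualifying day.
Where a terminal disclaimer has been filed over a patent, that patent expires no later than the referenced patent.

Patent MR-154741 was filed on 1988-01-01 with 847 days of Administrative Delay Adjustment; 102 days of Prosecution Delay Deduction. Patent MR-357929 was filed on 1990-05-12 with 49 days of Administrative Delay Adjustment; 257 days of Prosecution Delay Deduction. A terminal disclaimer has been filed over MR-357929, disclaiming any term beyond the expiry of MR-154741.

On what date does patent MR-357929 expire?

October 16, 2013

Natural term of MR-357929:
  Base: filing + 24 years → 12 May 2014.
  Administrative Delay Adjustment: +49 days → 30 June 2014.
  Prosecution Delay Deduction: −257 days → 16 October 2013.
Expiry of referenced patent MR-154741:
  Base: filing + 24 years → 1 January 2012.
  Administrative Delay Adjustment: +847 days → 27 April 2014.
  Prosecution Delay Deduction: −102 days → 15 January 2014.
Terminal disclaimer: MR-357929 expires on the earlier of 16 October 2013 and 15 January 2014.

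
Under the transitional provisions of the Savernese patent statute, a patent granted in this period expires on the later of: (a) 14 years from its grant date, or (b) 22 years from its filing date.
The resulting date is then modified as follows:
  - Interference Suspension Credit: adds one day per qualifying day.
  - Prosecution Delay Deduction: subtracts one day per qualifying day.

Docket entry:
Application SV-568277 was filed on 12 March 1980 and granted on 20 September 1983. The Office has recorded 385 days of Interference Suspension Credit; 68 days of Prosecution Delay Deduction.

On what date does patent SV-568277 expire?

(a) grant + 14 years → 20 September 1997.
(b) filing + 22 years → 12 March 2002.
Later of the two: 12 March 2002.
Interference Suspension Credit: +385 days → 1 April 2003.
Prosecution Delay Deduction: −68 days → 23 January 2003.

January 23, 2003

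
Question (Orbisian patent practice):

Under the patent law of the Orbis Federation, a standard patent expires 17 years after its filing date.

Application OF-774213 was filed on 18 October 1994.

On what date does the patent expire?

October 18, 2011

Filing date + 17 years → 18 October 2011.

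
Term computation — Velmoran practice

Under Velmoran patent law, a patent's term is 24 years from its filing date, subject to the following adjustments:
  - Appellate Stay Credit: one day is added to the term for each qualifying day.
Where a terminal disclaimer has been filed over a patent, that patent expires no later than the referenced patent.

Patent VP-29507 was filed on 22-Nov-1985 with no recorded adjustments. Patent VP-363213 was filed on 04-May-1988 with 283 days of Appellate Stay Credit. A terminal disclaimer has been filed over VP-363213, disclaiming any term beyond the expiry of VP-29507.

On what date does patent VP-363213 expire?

2009-11-22

Natural term of VP-363213:
  Base: filing + 24 years → 4 May 2012.
  Appellate Stay Credit: +283 days → 11 February 2013.
Expiry of referenced patent VP-29507:
  Base: filing + 24 years → 22 November 2009.
Terminal disclaimer: VP-363213 expires on the earlier of 11 February 2013 and 22 November 2009.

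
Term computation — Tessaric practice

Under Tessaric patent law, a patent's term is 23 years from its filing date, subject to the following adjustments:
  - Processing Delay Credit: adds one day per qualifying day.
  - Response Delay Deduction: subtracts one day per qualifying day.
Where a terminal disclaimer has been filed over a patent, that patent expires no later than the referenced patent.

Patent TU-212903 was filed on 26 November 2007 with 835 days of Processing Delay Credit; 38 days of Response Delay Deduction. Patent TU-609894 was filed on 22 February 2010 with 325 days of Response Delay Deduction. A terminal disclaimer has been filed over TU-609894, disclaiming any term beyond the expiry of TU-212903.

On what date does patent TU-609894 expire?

Natural term of TU-609894:
  Base: filing + 23 years → 22 February 2033.
  Response Delay Deduction: −325 days → 3 April 2032.
Expiry of referenced patent TU-212903:
  Base: filing + 23 years → 26 November 2030.
  Processing Delay Credit: +835 days → 10 March 2033.
  Response Delay Deduction: −38 days → 31 January 2033.
Terminal disclaimer: TU-609894 expires on the earlier of 3 April 2032 and 31 January 2033.

2032-04-03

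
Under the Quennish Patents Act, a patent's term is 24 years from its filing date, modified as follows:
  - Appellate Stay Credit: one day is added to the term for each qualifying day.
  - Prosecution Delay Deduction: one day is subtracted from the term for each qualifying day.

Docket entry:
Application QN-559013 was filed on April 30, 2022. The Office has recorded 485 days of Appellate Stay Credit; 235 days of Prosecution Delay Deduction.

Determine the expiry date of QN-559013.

Base term: filing date + 24 years → 30 April 2046.
Appellate Stay Credit: +485 days → 28 August 2047.
Prosecution Delay Deduction: −235 days → 5 January 2047.

2047-01-05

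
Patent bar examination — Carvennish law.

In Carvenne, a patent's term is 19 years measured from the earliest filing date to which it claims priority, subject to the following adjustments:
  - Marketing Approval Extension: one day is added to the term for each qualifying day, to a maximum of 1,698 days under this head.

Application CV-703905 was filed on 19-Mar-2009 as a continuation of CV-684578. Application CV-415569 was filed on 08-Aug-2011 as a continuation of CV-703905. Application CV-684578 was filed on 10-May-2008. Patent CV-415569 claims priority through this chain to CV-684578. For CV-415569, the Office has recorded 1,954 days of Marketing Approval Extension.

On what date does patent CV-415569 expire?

2032-01-02

Earliest priority filing: 10 May 2008.
Base term: 10 May 2008 + 19 years → 10 May 2027.
Marketing Approval Extension: 1954 days claimed exceeds the 1698-day cap, so +1698 days → 2 January 2032.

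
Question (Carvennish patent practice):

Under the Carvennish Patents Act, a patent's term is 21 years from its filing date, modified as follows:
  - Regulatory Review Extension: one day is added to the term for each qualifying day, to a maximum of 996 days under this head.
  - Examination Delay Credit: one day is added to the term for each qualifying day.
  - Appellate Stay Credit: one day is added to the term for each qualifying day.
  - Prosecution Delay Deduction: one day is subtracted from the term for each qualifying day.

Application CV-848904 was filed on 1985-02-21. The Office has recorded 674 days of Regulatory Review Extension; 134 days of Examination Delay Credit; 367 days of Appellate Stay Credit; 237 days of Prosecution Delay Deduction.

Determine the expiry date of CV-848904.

Base term: filing date + 21 years → 21 February 2006.
Regulatory Review Extension: 674 days (within the 996-day cap) → +674 days → 27 December 2007.
Examination Delay Credit: +134 days → 9 May 2008.
Appellate Stay Credit: +367 days → 11 May 2009.
Prosecution Delay Deduction: −237 days → 16 September 2008.

September 16, 2008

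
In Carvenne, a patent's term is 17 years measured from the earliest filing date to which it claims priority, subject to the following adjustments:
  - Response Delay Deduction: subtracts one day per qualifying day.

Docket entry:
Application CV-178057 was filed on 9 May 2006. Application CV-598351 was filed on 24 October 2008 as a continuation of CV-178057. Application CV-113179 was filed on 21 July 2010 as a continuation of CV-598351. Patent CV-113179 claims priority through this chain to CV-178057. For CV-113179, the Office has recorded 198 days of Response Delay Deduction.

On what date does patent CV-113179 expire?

Earliest priority filing: 9 May 2006.
Base term: 9 May 2006 + 17 years → 9 May 2023.
Response Delay Deduction: −198 days → 23 October 2022.

October 23, 2022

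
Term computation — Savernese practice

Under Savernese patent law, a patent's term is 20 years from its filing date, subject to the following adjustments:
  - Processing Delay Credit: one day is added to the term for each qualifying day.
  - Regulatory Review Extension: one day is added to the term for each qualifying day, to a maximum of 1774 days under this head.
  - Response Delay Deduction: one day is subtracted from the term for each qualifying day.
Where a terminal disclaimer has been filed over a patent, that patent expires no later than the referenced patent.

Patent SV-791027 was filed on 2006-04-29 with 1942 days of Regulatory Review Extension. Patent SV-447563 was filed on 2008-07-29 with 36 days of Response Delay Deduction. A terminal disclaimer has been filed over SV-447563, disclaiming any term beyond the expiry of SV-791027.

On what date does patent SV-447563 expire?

Natural term of SV-447563:
  Base: filing + 20 years → 29 July 2028.
  Response Delay Deduction: −36 days → 23 June 2028.
Expiry of referenced patent SV-791027:
  Base: filing + 20 years → 29 April 2026.
  Regulatory Review Extension: 1942 days claimed exceeds the 1774-day cap, so +1774 days → 8 March 2031.
Terminal disclaimer: SV-447563 expires on the earlier of 23 June 2028 and 8 March 2031.

June 23, 2028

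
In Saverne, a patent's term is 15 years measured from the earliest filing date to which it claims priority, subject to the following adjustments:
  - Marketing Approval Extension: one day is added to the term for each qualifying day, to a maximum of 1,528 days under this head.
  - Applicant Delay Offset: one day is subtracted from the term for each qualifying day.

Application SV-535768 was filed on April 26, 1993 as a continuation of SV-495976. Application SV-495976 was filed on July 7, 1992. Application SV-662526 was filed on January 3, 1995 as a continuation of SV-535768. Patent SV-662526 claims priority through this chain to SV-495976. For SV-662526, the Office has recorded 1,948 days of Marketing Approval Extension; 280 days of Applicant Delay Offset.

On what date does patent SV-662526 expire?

December 6, 2010

Earliest priority filing: 7 July 1992.
Base term: 7 July 1992 + 15 years → 7 July 2007.
Marketing Approval Extension: 1948 days claimed exceeds the 1528-day cap, so +1528 days → 12 September 2011.
Applicant Delay Offset: −280 days → 6 December 2010.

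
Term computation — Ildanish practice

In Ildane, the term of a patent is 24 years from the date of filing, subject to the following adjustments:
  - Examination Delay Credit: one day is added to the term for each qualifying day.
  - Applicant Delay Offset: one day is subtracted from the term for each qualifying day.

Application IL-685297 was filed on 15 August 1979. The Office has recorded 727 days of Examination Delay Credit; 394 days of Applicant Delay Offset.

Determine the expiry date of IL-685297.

July 13, 2004

Base term: filing date + 24 years → 15 August 2003.
Examination Delay Credit: +727 days → 11 August 2005.
Applicant Delay Offset: −394 days → 13 July 2004.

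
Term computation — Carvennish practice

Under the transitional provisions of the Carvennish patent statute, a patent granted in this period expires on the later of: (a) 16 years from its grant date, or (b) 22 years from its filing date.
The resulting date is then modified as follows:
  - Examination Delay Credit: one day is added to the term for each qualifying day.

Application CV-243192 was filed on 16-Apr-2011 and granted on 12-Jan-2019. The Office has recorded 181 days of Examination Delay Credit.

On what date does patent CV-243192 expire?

2035-07-12

(a) grant + 16 years → 12 January 2035.
(b) filing + 22 years → 16 April 2033.
Later of the two: 12 January 2035.
Examination Delay Credit: +181 days → 12 July 2035.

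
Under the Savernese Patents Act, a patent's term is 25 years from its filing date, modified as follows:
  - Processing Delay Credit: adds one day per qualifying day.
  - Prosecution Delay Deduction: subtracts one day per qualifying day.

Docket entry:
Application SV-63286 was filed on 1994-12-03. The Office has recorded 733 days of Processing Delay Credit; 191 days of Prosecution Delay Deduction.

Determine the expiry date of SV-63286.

2021-05-28

Base term: filing date + 25 years → 3 December 2019.
Processing Delay Credit: +733 days → 5 December 2021.
Prosecution Delay Deduction: −191 days → 28 May 2021.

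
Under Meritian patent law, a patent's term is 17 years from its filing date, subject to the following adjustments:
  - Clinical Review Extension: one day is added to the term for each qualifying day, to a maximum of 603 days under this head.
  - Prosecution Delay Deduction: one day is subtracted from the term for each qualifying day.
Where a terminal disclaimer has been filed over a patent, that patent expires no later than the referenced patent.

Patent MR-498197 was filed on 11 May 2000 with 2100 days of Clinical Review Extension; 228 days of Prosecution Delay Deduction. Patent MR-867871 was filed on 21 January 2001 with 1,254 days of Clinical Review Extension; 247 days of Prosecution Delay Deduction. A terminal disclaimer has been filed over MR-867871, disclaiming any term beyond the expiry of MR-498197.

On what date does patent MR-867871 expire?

Natural term of MR-867871:
  Base: filing + 17 years → 21 January 2018.
  Clinical Review Extension: 1254 days claimed exceeds the 603-day cap, so +603 days → 16 September 2019.
  Prosecution Delay Deduction: −247 days → 12 January 2019.
Expiry of referenced patent MR-498197:
  Base: filing + 17 years → 11 May 2017.
  Clinical Review Extension: 2100 days claimed exceeds the 603-day cap, so +603 days → 4 January 2019.
  Prosecution Delay Deduction: −228 days → 21 May 2018.
Terminal disclaimer: MR-867871 expires on the earlier of 12 January 2019 and 21 May 2018.

May 21, 2018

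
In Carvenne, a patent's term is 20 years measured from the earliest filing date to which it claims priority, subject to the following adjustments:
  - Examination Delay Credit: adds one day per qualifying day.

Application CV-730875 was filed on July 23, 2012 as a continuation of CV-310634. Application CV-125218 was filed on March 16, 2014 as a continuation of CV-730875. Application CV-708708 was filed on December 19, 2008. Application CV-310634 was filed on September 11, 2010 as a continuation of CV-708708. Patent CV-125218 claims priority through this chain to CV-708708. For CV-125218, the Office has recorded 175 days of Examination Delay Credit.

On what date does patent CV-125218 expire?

June 12, 2029

Earliest priority filing: 19 December 2008.
Base term: 19 December 2008 + 20 years → 19 December 2028.
Examination Delay Credit: +175 days → 12 June 2029.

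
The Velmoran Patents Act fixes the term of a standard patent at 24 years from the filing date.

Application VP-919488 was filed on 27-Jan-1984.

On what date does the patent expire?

Filing date + 24 years → 27 January 2008.

2008-01-27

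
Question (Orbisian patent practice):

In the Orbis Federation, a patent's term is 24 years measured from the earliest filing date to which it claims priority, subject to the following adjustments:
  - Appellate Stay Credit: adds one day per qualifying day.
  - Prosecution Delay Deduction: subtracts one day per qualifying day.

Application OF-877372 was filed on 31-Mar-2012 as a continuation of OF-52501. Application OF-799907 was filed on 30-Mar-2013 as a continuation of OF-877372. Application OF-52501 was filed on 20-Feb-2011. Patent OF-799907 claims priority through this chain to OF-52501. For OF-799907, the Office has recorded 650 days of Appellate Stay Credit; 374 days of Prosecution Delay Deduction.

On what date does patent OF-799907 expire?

Earliest priority filing: 20 February 2011.
Base term: 20 February 2011 + 24 years → 20 February 2035.
Appellate Stay Credit: +650 days → 1 December 2036.
Prosecution Delay Deduction: −374 days → 23 November 2035.

November 23, 2035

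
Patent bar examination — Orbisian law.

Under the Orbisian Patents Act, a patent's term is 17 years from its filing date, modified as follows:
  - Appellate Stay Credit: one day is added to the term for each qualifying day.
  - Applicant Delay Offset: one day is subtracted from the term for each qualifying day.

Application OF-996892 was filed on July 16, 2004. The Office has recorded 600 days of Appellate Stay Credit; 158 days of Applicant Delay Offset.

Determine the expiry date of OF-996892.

October 1, 2022

Base term: filing date + 17 years → 16 July 2021.
Appellate Stay Credit: +600 days → 8 March 2023.
Applicant Delay Offset: −158 days → 1 October 2022.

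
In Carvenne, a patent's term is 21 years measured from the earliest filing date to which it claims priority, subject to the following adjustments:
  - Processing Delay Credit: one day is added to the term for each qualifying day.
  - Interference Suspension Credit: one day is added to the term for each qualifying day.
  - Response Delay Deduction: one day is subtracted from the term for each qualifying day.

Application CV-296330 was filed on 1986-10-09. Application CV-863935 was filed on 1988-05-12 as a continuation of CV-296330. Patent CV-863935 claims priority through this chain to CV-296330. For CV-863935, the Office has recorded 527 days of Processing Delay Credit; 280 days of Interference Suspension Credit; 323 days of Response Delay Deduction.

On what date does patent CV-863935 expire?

February 4, 2009

Earliest priority filing: 9 October 1986.
Base term: 9 October 1986 + 21 years → 9 October 2007.
Processing Delay Credit: +527 days → 19 March 2009.
Interference Suspension Credit: +280 days → 24 December 2009.
Response Delay Deduction: −323 days → 4 February 2009.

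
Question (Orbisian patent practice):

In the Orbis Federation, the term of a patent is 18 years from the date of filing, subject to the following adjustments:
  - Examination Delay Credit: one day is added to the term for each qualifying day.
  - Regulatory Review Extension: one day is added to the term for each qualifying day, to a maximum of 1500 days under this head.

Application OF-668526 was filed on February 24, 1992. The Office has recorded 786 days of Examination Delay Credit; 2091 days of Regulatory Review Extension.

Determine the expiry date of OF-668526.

May 29, 2016

Base term: filing date + 18 years → 24 February 2010.
Examination Delay Credit: +786 days → 20 April 2012.
Regulatory Review Extension: 2091 days claimed exceeds the 1500-day cap, so +1500 days → 29 May 2016.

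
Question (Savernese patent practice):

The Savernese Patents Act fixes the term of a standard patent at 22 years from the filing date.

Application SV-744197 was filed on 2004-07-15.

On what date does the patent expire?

Filing date + 22 years → 15 July 2026.

July 15, 2026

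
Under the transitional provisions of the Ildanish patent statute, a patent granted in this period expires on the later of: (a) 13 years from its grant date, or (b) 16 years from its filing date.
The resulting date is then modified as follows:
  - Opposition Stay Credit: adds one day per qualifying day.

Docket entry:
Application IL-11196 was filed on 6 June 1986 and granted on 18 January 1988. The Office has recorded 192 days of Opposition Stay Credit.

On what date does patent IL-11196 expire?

(a) grant + 13 years → 18 January 2001.
(b) filing + 16 years → 6 June 2002.
Later of the two: 6 June 2002.
Opposition Stay Credit: +192 days → 15 December 2002.

2002-12-15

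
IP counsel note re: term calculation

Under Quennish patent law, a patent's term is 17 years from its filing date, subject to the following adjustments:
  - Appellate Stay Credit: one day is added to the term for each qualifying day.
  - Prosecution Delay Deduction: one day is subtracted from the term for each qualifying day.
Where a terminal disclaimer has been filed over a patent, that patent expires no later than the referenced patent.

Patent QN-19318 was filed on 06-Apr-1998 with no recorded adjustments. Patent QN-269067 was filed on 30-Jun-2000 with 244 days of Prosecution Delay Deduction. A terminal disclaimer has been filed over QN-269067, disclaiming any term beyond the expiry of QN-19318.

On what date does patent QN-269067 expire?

Natural term of QN-269067:
  Base: filing + 17 years → 30 June 2017.
  Prosecution Delay Deduction: −244 days → 29 October 2016.
Expiry of referenced patent QN-19318:
  Base: filing + 17 years → 6 April 2015.
Terminal disclaimer: QN-269067 expires on the earlier of 29 October 2016 and 6 April 2015.

April 6, 2015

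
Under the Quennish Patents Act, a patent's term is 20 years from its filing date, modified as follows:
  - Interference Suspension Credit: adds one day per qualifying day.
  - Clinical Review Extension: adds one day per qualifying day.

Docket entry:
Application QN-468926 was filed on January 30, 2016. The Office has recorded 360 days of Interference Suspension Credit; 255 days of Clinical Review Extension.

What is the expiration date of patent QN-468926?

Base term: filing date + 20 years → 30 January 2036.
Interference Suspension Credit: +360 days → 24 January 2037.
Clinical Review Extension: +255 days → 6 October 2037.

2037-10-06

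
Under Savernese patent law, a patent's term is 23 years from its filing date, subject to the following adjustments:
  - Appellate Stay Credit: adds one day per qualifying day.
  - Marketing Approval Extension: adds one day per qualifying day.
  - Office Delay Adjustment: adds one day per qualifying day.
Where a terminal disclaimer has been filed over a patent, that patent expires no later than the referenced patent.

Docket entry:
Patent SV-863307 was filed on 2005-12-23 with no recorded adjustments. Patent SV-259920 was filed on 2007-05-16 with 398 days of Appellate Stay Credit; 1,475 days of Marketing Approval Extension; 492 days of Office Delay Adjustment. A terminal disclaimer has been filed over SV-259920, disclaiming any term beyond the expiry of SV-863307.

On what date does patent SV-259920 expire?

2028-12-23

Natural term of SV-259920:
  Base: filing + 23 years → 16 May 2030.
  Appellate Stay Credit: +398 days → 18 June 2031.
  Marketing Approval Extension: +1475 days → 2 July 2035.
  Office Delay Adjustment: +492 days → 5 November 2036.
Expiry of referenced patent SV-863307:
  Base: filing + 23 years → 23 December 2028.
Terminal disclaimer: SV-259920 expires on the earlier of 5 November 2036 and 23 December 2028.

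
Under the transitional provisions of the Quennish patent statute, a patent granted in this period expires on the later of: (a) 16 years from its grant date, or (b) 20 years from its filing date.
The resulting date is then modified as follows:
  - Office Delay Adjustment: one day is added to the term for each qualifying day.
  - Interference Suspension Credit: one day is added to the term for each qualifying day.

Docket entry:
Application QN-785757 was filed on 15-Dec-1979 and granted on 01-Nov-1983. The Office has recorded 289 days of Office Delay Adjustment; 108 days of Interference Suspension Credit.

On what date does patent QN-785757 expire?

2001-01-15

(a) grant + 16 years → 1 November 1999.
(b) filing + 20 years → 15 December 1999.
Later of the two: 15 December 1999.
Office Delay Adjustment: +289 days → 29 September 2000.
Interference Suspension Credit: +108 days → 15 January 2001.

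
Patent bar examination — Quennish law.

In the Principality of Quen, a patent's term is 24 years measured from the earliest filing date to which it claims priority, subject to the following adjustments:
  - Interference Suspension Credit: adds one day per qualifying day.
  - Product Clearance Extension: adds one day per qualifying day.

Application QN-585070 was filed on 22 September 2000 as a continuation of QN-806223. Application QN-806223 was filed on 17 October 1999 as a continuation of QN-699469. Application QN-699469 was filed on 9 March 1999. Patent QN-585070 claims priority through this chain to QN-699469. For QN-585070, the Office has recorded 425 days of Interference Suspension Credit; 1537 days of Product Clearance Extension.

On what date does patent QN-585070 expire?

2028-07-22

Earliest priority filing: 9 March 1999.
Base term: 9 March 1999 + 24 years → 9 March 2023.
Interference Suspension Credit: +425 days → 7 May 2024.
Product Clearance Extension: +1537 days → 22 July 2028.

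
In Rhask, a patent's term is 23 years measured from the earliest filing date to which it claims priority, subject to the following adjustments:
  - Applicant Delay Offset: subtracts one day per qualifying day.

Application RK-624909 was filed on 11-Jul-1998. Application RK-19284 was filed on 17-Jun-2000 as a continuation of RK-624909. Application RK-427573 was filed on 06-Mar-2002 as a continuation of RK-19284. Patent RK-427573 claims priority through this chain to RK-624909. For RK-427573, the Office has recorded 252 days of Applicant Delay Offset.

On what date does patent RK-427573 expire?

November 1, 2020

Earliest priority filing: 11 July 1998.
Base term: 11 July 1998 + 23 years → 11 July 2021.
Applicant Delay Offset: −252 days → 1 November 2020.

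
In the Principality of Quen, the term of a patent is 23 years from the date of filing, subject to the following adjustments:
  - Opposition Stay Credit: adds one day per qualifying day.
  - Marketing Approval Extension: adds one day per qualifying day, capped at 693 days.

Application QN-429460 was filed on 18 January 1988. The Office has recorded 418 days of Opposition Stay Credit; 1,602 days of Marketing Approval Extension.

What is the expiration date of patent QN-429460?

February 2, 2014

Base term: filing date + 23 years → 18 January 2011.
Opposition Stay Credit: +418 days → 11 March 2012.
Marketing Approval Extension: 1602 days claimed exceeds the 693-day cap, so +693 days → 2 February 2014.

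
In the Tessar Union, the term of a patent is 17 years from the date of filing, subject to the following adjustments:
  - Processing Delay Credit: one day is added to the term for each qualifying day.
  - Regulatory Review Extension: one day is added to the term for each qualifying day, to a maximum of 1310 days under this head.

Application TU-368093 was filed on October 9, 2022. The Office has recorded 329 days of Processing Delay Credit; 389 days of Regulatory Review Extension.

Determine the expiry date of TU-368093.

2041-09-26

Base term: filing date + 17 years → 9 October 2039.
Processing Delay Credit: +329 days → 2 September 2040.
Regulatory Review Extension: 389 days (within the 1310-day cap) → +389 days → 26 September 2041.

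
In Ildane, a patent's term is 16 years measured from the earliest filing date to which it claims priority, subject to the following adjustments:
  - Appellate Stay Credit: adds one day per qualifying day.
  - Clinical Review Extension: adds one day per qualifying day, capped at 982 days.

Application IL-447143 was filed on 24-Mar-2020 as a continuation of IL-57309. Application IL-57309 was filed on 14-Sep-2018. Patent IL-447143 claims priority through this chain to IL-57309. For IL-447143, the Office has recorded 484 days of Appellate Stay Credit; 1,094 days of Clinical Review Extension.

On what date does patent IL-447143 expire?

September 19, 2038

Earliest priority filing: 14 September 2018.
Base term: 14 September 2018 + 16 years → 14 September 2034.
Appellate Stay Credit: +484 days → 11 January 2036.
Clinical Review Extension: 1094 days claimed exceeds the 982-day cap, so +982 days → 19 September 2038.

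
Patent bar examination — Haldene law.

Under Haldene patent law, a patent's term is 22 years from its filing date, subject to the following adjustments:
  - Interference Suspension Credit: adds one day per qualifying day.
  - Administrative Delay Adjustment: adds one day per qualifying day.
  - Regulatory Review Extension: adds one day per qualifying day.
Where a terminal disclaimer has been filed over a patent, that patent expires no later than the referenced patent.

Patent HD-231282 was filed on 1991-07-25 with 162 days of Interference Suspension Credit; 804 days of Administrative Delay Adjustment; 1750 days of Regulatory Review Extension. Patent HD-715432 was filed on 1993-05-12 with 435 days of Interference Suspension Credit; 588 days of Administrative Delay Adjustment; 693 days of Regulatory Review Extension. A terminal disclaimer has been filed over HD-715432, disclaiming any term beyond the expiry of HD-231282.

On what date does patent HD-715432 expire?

Natural term of HD-715432:
  Base: filing + 22 years → 12 May 2015.
  Interference Suspension Credit: +435 days → 20 July 2016.
  Administrative Delay Adjustment: +588 days → 28 February 2018.
  Regulatory Review Extension: +693 days → 22 January 2020.
Expiry of referenced patent HD-231282:
  Base: filing + 22 years → 25 July 2013.
  Interference Suspension Credit: +162 days → 3 January 2014.
  Administrative Delay Adjustment: +804 days → 17 March 2016.
  Regulatory Review Extension: +1750 days → 31 December 2020.
Terminal disclaimer: HD-715432 expires on the earlier of 22 January 2020 and 31 December 2020.

January 22, 2020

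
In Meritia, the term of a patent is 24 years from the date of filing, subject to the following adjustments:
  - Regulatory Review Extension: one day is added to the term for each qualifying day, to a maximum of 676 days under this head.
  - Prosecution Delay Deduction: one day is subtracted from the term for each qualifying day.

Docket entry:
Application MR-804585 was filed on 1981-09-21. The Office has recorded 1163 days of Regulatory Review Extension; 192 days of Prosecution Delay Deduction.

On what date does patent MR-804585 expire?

Base term: filing date + 24 years → 21 September 2005.
Regulatory Review Extension: 1163 days claimed exceeds the 676-day cap, so +676 days → 29 July 2007.
Prosecution Delay Deduction: −192 days → 18 January 2007.

January 18, 2007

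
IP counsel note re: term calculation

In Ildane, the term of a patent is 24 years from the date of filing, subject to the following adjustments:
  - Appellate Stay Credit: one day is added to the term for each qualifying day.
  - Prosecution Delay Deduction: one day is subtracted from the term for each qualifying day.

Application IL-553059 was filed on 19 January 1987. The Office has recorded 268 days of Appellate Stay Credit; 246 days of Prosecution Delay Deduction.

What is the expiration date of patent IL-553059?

2011-02-10

Base term: filing date + 24 years → 19 January 2011.
Appellate Stay Credit: +268 days → 14 October 2011.
Prosecution Delay Deduction: −246 days → 10 February 2011.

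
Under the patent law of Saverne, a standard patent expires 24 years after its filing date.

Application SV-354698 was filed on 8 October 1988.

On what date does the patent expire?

Filing date + 24 years → 8 October 2012.

October 8, 2012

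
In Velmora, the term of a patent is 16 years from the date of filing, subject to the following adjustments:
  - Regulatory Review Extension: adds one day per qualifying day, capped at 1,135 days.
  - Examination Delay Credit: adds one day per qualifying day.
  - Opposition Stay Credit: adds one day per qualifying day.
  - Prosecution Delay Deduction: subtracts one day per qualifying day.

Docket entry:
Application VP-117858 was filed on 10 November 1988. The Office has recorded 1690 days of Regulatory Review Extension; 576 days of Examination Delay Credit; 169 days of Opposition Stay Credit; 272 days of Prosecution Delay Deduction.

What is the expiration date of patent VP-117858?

Base term: filing date + 16 years → 10 November 2004.
Regulatory Review Extension: 1690 days claimed exceeds the 1135-day cap, so +1135 days → 20 December 2007.
Examination Delay Credit: +576 days → 18 July 2009.
Opposition Stay Credit: +169 days → 3 January 2010.
Prosecution Delay Deduction: −272 days → 6 April 2009.

April 6, 2009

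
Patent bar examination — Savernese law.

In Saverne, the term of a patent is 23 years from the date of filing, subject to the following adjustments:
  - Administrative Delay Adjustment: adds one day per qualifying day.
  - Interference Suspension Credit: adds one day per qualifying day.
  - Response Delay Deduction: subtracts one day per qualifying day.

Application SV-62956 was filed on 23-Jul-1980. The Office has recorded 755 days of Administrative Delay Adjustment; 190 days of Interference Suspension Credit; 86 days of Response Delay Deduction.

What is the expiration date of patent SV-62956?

November 28, 2005

Base term: filing date + 23 years → 23 July 2003.
Administrative Delay Adjustment: +755 days → 16 August 2005.
Interference Suspension Credit: +190 days → 22 February 2006.
Response Delay Deduction: −86 days → 28 November 2005.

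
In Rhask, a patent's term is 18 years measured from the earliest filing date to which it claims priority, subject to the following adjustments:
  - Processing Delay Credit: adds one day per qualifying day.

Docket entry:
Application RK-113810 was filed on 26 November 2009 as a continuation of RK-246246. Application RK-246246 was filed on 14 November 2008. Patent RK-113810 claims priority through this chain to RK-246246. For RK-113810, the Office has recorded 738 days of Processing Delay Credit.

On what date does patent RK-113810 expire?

2028-11-21

Earliest priority filing: 14 November 2008.
Base term: 14 November 2008 + 18 years → 14 November 2026.
Processing Delay Credit: +738 days → 21 November 2028.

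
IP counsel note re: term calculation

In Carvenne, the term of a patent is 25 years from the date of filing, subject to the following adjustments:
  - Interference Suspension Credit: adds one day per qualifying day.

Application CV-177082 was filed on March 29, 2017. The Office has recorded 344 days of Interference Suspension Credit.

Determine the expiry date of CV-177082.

Base term: filing date + 25 years → 29 March 2042.
Interference Suspension Credit: +344 days → 8 March 2043.

2043-03-08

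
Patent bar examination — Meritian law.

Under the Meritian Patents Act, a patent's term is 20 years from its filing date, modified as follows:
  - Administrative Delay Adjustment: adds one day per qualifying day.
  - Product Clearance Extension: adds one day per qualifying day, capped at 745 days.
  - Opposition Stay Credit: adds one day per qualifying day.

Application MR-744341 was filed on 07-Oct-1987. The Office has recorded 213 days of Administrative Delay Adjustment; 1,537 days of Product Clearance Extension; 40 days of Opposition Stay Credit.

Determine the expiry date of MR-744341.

July 1, 2010

Base term: filing date + 20 years → 7 October 2007.
Administrative Delay Adjustment: +213 days → 7 May 2008.
Product Clearance Extension: 1537 days claimed exceeds the 745-day cap, so +745 days → 22 May 2010.
Opposition Stay Credit: +40 days → 1 July 2010.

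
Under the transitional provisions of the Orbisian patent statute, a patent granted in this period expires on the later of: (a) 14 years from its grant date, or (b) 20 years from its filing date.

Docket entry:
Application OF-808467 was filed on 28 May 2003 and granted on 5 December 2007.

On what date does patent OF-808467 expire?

May 28, 2023

(a) grant + 14 years → 5 December 2021.
(b) filing + 20 years → 28 May 2023.
Later of the two: 28 May 2023.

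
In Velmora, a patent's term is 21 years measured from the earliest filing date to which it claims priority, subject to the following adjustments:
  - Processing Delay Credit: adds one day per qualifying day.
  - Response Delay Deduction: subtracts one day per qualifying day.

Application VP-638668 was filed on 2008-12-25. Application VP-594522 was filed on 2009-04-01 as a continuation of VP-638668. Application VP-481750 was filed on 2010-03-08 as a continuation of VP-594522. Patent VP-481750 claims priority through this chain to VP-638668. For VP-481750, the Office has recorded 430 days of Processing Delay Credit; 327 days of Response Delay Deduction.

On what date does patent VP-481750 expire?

April 7, 2030

Earliest priority filing: 25 December 2008.
Base term: 25 December 2008 + 21 years → 25 December 2029.
Processing Delay Credit: +430 days → 28 February 2031.
Response Delay Deduction: −327 days → 7 April 2030.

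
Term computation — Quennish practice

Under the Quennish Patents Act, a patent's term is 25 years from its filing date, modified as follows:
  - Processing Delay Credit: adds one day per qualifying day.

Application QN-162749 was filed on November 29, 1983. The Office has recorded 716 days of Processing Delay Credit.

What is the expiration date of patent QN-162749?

2010-11-15

Base term: filing date + 25 years → 29 November 2008.
Processing Delay Credit: +716 days → 15 November 2010.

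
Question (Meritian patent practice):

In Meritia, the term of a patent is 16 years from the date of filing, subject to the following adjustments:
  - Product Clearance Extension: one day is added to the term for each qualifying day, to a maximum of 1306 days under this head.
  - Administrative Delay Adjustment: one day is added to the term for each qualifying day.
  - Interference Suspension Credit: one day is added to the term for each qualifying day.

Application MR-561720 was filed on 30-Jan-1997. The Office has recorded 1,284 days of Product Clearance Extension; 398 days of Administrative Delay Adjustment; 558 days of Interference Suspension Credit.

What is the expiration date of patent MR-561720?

2019-03-20

Base term: filing date + 16 years → 30 January 2013.
Product Clearance Extension: 1284 days (within the 1306-day cap) → +1284 days → 6 August 2016.
Administrative Delay Adjustment: +398 days → 8 September 2017.
Interference Suspension Credit: +558 days → 20 March 2019.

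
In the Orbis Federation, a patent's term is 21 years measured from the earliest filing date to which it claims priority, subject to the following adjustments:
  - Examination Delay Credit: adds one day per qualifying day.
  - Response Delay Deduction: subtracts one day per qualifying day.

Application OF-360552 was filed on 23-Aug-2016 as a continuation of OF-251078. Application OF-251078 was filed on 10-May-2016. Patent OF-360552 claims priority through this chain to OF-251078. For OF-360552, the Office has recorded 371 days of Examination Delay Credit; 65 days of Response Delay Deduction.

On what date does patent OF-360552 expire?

2038-03-12

Earliest priority filing: 10 May 2016.
Base term: 10 May 2016 + 21 years → 10 May 2037.
Examination Delay Credit: +371 days → 16 May 2038.
Response Delay Deduction: −65 days → 12 March 2038.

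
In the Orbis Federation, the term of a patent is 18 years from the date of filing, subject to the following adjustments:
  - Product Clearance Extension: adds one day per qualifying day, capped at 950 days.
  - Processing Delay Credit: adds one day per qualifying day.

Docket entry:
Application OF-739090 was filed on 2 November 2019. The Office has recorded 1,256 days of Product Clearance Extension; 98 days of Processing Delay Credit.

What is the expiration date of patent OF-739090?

Base term: filing date + 18 years → 2 November 2037.
Product Clearance Extension: 1256 days claimed exceeds the 950-day cap, so +950 days → 9 June 2040.
Processing Delay Credit: +98 days → 15 September 2040.

September 15, 2040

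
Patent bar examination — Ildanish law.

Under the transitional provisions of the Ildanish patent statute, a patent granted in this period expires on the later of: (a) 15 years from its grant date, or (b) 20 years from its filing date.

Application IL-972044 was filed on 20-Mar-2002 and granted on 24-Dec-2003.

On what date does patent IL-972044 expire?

(a) grant + 15 years → 24 December 2018.
(b) filing + 20 years → 20 March 2022.
Later of the two: 20 March 2022.

March 20, 2022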